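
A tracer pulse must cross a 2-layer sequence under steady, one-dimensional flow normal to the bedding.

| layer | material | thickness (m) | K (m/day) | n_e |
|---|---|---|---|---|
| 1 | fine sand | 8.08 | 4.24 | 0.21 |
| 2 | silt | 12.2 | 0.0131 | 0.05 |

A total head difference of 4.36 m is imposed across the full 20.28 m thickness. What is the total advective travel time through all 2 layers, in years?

With flow normal to the layers, continuity requires the same specific discharge q through every layer.
Σ(b_i/K_i) = 8.08/4.24 + 12.2/0.0131 = 933.2 d.
q = Δh / Σ(b_i/K_i) = 4.36 / 933.2 = 0.004672 m/day.
In each layer the seepage velocity is v_i = q/n_i, so the layer transit time is t_i = b_i·n_i / q:
  layer 1 (fine sand): t_1 = 8.08 × 0.21 / 0.004672 = 363.2 d
  layer 2 (silt): t_2 = 12.2 × 0.05 / 0.004672 = 130.6 d
Total t = Σ t_i = 493.7 days = 1.352 years.

1.35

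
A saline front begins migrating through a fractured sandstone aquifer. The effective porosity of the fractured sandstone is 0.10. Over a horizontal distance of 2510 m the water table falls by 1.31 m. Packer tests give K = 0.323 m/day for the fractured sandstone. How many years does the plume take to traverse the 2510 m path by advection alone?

Hydraulic gradient i = Δh / L = 1.31 / 2510 = 0.0005219.
Darcy flux q = K · i = 0.3230 × 0.0005219 = 0.0001686 m/day.
Seepage velocity v = q / n_e = 0.0001686 / 0.10 = 0.001686 m/day.
Travel time t = L / v = 2510 / 0.001686 = 1.489e+06 days = 4076 years.

4080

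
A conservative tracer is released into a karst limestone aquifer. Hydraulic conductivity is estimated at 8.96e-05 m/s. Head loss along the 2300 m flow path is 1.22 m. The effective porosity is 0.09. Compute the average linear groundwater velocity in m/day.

Convert K: 8.96e-05 m/s × 86400 = 7.741 m/day.
Hydraulic gradient i = Δh / L = 1.22 / 2300 = 0.0005304.
Darcy flux q = K · i = 7.741 × 0.0005304 = 0.004106 m/day.
Seepage velocity v = q / n_e = 0.004106 / 0.09 = 0.04563 m/day.

0.0456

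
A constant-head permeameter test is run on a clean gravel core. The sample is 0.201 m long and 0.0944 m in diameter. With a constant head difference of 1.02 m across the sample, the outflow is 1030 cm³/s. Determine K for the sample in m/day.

2510

Cross-sectional area A = π·(d/2)² = π × (0.0944/2)² = 0.006999 m².
Convert discharge: 1030 cm³/s = 0.001030 m³/s.
Darcy's law rearranged: K = Q·L / (A·Δh) = 0.001030 × 0.201 / (0.006999 × 1.02) = 0.02900 m/s = 2506 m/day.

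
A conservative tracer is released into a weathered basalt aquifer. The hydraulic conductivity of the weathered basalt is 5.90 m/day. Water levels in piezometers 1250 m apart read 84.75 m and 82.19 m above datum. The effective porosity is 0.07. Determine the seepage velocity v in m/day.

0.173

Hydraulic gradient i = (84.75 − 82.19) / 1250 = 2.56 / 1250 = 0.002048.
Darcy flux q = K · i = 5.900 × 0.002048 = 0.01208 m/day.
Seepage velocity v = q / n_e = 0.01208 / 0.07 = 0.1726 m/day.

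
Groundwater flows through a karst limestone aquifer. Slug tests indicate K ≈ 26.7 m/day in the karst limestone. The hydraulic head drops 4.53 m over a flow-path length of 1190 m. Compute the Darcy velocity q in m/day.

0.102

Hydraulic gradient i = Δh / L = 4.53 / 1190 = 0.003807.
Specific discharge q = K · i = 26.70 × 0.003807 = 0.1016 m/day.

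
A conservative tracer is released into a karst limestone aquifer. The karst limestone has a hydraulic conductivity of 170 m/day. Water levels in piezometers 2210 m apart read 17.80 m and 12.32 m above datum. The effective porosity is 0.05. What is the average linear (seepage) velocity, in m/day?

Hydraulic gradient i = (17.80 − 12.32) / 2210 = 5.48 / 2210 = 0.002480.
Darcy flux q = K · i = 170.0 × 0.002480 = 0.4215 m/day.
Seepage velocity v = q / n_e = 0.4215 / 0.05 = 8.431 m/day.

8.43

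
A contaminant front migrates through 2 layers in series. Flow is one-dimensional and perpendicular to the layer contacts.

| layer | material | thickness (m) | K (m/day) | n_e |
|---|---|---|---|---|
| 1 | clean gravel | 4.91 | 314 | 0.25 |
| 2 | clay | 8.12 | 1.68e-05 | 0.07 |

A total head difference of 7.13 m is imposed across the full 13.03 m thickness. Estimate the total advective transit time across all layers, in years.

With flow normal to the layers, continuity requires the same specific discharge q through every layer.
Σ(b_i/K_i) = 4.91/314 + 8.12/1.68e-05 = 4.833e+05 d.
q = Δh / Σ(b_i/K_i) = 7.13 / 4.833e+05 = 1.475e-05 m/day.
In each layer the seepage velocity is v_i = q/n_i, so the layer transit time is t_i = b_i·n_i / q:
  layer 1 (clean gravel): t_1 = 4.91 × 0.25 / 1.475e-05 = 83211 d
  layer 2 (clay): t_2 = 8.12 × 0.07 / 1.475e-05 = 38531 d
Total t = Σ t_i = 1.217e+05 days = 333.3 years.

333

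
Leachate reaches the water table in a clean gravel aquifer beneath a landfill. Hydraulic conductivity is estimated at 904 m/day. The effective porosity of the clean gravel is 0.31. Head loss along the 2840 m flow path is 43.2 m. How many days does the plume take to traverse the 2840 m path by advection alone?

64.0

Hydraulic gradient i = Δh / L = 43.2 / 2840 = 0.01521.
Darcy flux q = K · i = 904.0 × 0.01521 = 13.75 m/day.
Seepage velocity v = q / n_e = 13.75 / 0.31 = 44.36 m/day.
Travel time t = L / v = 2840 / 44.36 = 64.02 days.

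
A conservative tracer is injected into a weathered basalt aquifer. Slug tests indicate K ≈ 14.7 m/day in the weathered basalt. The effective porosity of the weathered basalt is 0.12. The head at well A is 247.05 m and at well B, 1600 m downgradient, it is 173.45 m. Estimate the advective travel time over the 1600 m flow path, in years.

Hydraulic gradient i = (247.05 − 173.45) / 1600 = 73.6 / 1600 = 0.04600.
Darcy flux q = K · i = 14.70 × 0.04600 = 0.6762 m/day.
Seepage velocity v = q / n_e = 0.6762 / 0.12 = 5.635 m/day.
Travel time t = L / v = 1600 / 5.635 = 283.9 days = 0.7774 years.

0.777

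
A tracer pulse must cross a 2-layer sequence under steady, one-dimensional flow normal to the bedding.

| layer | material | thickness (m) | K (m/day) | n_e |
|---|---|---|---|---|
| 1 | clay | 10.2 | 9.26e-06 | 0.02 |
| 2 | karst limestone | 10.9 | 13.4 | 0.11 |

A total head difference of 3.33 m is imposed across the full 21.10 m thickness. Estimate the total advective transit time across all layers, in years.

1270

With flow normal to the layers, continuity requires the same specific discharge q through every layer.
Σ(b_i/K_i) = 10.2/9.26e-06 + 10.9/13.4 = 1.102e+06 d.
q = Δh / Σ(b_i/K_i) = 3.33 / 1.102e+06 = 3.023e-06 m/day.
In each layer the seepage velocity is v_i = q/n_i, so the layer transit time is t_i = b_i·n_i / q:
  layer 1 (clay): t_1 = 10.2 × 0.02 / 3.023e-06 = 67480 d
  layer 2 (karst limestone): t_2 = 10.9 × 0.11 / 3.023e-06 = 3.966e+05 d
Total t = Σ t_i = 4.641e+05 days = 1271 years.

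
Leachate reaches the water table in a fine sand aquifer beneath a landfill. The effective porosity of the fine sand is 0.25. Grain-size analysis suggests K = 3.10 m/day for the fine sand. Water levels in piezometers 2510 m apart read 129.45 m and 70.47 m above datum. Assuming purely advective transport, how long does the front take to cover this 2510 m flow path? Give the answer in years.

Hydraulic gradient i = (129.45 − 70.47) / 2510 = 58.98 / 2510 = 0.02350.
Darcy flux q = K · i = 3.100 × 0.02350 = 0.07284 m/day.
Seepage velocity v = q / n_e = 0.07284 / 0.25 = 0.2914 m/day.
Travel time t = L / v = 2510 / 0.2914 = 8614 days = 23.58 years.

23.6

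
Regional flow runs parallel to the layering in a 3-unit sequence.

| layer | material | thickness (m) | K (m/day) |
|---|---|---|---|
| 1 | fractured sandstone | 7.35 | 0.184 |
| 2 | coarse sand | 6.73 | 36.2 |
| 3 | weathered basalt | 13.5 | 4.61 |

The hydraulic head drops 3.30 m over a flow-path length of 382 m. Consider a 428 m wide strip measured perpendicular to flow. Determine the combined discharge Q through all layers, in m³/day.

Flow is parallel to layering, so each bed carries its own Darcy discharge and the transmissivities add.
Σ(K_i·b_i) = 0.184×7.35 + 36.2×6.73 + 4.61×13.5 = 307.2 m²/day.
Hydraulic gradient i = Δh / L = 3.30 / 382 = 0.008639.
Q = Σ(K_i·b_i) · W · i = 307.2 × 428 × 0.008639 = 1136 m³/day.

1140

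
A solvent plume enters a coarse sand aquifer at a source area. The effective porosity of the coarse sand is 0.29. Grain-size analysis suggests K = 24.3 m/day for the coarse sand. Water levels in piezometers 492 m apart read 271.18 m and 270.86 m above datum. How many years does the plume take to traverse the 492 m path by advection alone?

Hydraulic gradient i = (271.18 − 270.86) / 492 = 0.32 / 492 = 0.0006504.
Darcy flux q = K · i = 24.30 × 0.0006504 = 0.01580 m/day.
Seepage velocity v = q / n_e = 0.01580 / 0.29 = 0.05450 m/day.
Travel time t = L / v = 492 / 0.05450 = 9028 days = 24.72 years.

24.7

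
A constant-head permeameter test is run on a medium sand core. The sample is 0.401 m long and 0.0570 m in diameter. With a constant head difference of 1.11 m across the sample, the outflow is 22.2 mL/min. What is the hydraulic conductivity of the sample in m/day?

4.53

Cross-sectional area A = π·(d/2)² = π × (0.0570/2)² = 0.002552 m².
Convert discharge: 22.2 mL/min = 3.700e-07 m³/s.
Darcy's law rearranged: K = Q·L / (A·Δh) = 3.700e-07 × 0.401 / (0.002552 × 1.11) = 5.238e-05 m/s = 4.526 m/day.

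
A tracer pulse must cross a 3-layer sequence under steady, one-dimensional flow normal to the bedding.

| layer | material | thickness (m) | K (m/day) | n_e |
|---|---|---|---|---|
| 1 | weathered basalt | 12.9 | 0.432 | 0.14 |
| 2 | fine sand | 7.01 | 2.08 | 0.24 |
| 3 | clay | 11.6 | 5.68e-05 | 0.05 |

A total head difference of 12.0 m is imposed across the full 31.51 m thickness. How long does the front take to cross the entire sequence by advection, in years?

190

With flow normal to the layers, continuity requires the same specific discharge q through every layer.
Σ(b_i/K_i) = 12.9/0.432 + 7.01/2.08 + 11.6/5.68e-05 = 2.043e+05 d.
q = Δh / Σ(b_i/K_i) = 12.0 / 2.043e+05 = 5.875e-05 m/day.
In each layer the seepage velocity is v_i = q/n_i, so the layer transit time is t_i = b_i·n_i / q:
  layer 1 (weathered basalt): t_1 = 12.9 × 0.14 / 5.875e-05 = 30741 d
  layer 2 (fine sand): t_2 = 7.01 × 0.24 / 5.875e-05 = 28637 d
  layer 3 (clay): t_3 = 11.6 × 0.05 / 5.875e-05 = 9872 d
Total t = Σ t_i = 69250 days = 189.6 years.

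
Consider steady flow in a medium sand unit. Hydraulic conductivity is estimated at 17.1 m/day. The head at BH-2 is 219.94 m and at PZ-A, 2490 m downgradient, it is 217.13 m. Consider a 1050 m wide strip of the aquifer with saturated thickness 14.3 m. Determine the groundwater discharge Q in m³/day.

290

Cross-sectional area A = 1050 × 14.3 = 15015 m².
Hydraulic gradient i = (219.94 − 217.13) / 2490 = 2.81 / 2490 = 0.001129.
Darcy's law: Q = K · A · i = 17.10 × 15015 × 0.001129 = 289.8 m³/day.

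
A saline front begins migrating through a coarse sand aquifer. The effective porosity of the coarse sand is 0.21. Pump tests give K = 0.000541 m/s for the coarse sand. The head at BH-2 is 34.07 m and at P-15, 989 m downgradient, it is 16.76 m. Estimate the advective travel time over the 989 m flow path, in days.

Convert K: 0.000541 m/s × 86400 = 46.74 m/day.
Hydraulic gradient i = (34.07 − 16.76) / 989 = 17.31 / 989 = 0.01750.
Darcy flux q = K · i = 46.74 × 0.01750 = 0.8181 m/day.
Seepage velocity v = q / n_e = 0.8181 / 0.21 = 3.896 m/day.
Travel time t = L / v = 989 / 3.896 = 253.9 days.

254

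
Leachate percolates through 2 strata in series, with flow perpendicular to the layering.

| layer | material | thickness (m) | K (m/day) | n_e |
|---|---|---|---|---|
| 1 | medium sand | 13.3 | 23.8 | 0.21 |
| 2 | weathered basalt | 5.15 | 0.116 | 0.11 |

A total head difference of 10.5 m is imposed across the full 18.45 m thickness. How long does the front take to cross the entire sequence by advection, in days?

With flow normal to the layers, continuity requires the same specific discharge q through every layer.
Σ(b_i/K_i) = 13.3/23.8 + 5.15/0.116 = 44.96 d.
q = Δh / Σ(b_i/K_i) = 10.5 / 44.96 = 0.2336 m/day.
In each layer the seepage velocity is v_i = q/n_i, so the layer transit time is t_i = b_i·n_i / q:
  layer 1 (medium sand): t_1 = 13.3 × 0.21 / 0.2336 = 11.96 d
  layer 2 (weathered basalt): t_2 = 5.15 × 0.11 / 0.2336 = 2.425 d
Total t = Σ t_i = 14.38 days.

14.4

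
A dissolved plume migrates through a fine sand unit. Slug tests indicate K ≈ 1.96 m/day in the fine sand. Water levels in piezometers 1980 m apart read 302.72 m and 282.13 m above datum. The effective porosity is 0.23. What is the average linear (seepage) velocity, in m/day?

0.0886

Hydraulic gradient i = (302.72 − 282.13) / 1980 = 20.59 / 1980 = 0.01040.
Darcy flux q = K · i = 1.960 × 0.01040 = 0.02038 m/day.
Seepage velocity v = q / n_e = 0.02038 / 0.23 = 0.08862 m/day.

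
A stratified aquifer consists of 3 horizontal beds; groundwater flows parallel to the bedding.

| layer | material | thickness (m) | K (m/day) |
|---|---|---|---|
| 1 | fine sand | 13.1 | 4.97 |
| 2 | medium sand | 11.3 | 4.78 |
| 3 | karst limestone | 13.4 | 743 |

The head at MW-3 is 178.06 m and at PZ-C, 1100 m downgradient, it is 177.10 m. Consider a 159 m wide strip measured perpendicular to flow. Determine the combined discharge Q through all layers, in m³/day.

Flow is parallel to layering, so each bed carries its own Darcy discharge and the transmissivities add.
Σ(K_i·b_i) = 4.97×13.1 + 4.78×11.3 + 743×13.4 = 10075 m²/day.
Hydraulic gradient i = (178.06 − 177.10) / 1100 = 0.96 / 1100 = 0.0008727.
Q = Σ(K_i·b_i) · W · i = 10075 × 159 × 0.0008727 = 1398 m³/day.

1400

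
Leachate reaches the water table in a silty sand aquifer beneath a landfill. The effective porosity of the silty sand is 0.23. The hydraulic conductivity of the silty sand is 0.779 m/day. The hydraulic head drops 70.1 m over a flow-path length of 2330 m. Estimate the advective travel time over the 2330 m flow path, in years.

Hydraulic gradient i = Δh / L = 70.1 / 2330 = 0.03009.
Darcy flux q = K · i = 0.7790 × 0.03009 = 0.02344 m/day.
Seepage velocity v = q / n_e = 0.02344 / 0.23 = 0.1019 m/day.
Travel time t = L / v = 2330 / 0.1019 = 22866 days = 62.60 years.

62.6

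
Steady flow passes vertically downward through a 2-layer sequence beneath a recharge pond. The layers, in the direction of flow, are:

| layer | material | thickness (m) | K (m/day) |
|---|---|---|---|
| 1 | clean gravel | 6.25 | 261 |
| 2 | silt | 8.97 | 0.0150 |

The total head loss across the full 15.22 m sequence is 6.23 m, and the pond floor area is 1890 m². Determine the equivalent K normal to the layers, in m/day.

0.0255

Flow is perpendicular to layering, so the layers act in series and the equivalent K is the thickness-weighted harmonic mean.
Total thickness L = 6.25 + 8.97 = 15.22 m.
Σ(b_i/K_i) = 6.25/261 + 8.97/0.0150 = 598.0 d.
K_eq = L / Σ(b_i/K_i) = 15.22 / 598.0 = 0.02545 m/day.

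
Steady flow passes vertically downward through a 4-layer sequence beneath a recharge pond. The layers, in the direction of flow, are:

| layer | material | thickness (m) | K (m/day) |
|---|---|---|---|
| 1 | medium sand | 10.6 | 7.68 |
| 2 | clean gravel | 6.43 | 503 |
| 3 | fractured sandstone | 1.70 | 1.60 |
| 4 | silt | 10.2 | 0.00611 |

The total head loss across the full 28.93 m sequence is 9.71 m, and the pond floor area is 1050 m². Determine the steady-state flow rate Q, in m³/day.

Flow is perpendicular to layering, so the layers act in series and the equivalent K is the thickness-weighted harmonic mean.
Total thickness L = 10.6 + 6.43 + 1.70 + 10.2 = 28.93 m.
Σ(b_i/K_i) = 10.6/7.68 + 6.43/503 + 1.70/1.60 + 10.2/0.00611 = 1672 d.
K_eq = L / Σ(b_i/K_i) = 28.93 / 1672 = 0.01730 m/day.
Q = K_eq · A · (Δh/L) = 0.01730 × 1050 × (9.71/28.93) = 6.098 m³/day.

6.10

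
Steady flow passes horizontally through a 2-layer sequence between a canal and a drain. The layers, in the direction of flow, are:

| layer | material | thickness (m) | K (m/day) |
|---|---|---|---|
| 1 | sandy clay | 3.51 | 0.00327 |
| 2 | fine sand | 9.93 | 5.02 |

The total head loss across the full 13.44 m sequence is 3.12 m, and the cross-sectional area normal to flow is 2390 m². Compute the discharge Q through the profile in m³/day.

6.93

Flow is perpendicular to layering, so the layers act in series and the equivalent K is the thickness-weighted harmonic mean.
Total thickness L = 3.51 + 9.93 = 13.44 m.
Σ(b_i/K_i) = 3.51/0.00327 + 9.93/5.02 = 1075 d.
K_eq = L / Σ(b_i/K_i) = 13.44 / 1075 = 0.01250 m/day.
Q = K_eq · A · (Δh/L) = 0.01250 × 2390 × (3.12/13.44) = 6.934 m³/day.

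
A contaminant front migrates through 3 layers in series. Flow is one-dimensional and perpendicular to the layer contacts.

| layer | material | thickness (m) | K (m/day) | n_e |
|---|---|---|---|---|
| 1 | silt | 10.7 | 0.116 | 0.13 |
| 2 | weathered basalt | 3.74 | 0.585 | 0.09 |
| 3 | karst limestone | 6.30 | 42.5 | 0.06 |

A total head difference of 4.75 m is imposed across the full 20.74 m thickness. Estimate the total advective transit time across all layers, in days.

43.8

With flow normal to the layers, continuity requires the same specific discharge q through every layer.
Σ(b_i/K_i) = 10.7/0.116 + 3.74/0.585 + 6.30/42.5 = 98.78 d.
q = Δh / Σ(b_i/K_i) = 4.75 / 98.78 = 0.04809 m/day.
In each layer the seepage velocity is v_i = q/n_i, so the layer transit time is t_i = b_i·n_i / q:
  layer 1 (silt): t_1 = 10.7 × 0.13 / 0.04809 = 28.93 d
  layer 2 (weathered basalt): t_2 = 3.74 × 0.09 / 0.04809 = 7.000 d
  layer 3 (karst limestone): t_3 = 6.30 × 0.06 / 0.04809 = 7.861 d
Total t = Σ t_i = 43.79 days.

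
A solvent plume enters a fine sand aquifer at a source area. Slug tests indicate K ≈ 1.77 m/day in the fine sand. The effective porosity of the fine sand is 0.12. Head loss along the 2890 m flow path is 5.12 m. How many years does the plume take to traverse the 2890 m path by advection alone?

Hydraulic gradient i = Δh / L = 5.12 / 2890 = 0.001772.
Darcy flux q = K · i = 1.770 × 0.001772 = 0.003136 m/day.
Seepage velocity v = q / n_e = 0.003136 / 0.12 = 0.02613 m/day.
Travel time t = L / v = 2890 / 0.02613 = 1.106e+05 days = 302.8 years.

303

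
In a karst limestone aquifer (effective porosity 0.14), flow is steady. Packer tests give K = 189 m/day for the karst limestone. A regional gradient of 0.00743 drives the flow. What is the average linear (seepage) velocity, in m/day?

Hydraulic gradient i = 0.00743.
Darcy flux q = K · i = 189.0 × 0.007430 = 1.404 m/day.
Seepage velocity v = q / n_e = 1.404 / 0.14 = 10.03 m/day.

10.0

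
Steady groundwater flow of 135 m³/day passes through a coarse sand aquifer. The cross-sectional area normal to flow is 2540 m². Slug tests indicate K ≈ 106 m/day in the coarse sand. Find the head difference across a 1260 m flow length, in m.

0.632

From Q = K·A·i, i = Q / (K·A) = 135 / (106.0 × 2540) = 0.0005014.
Head loss Δh = i · L = 0.0005014 × 1260 = 0.6318 m.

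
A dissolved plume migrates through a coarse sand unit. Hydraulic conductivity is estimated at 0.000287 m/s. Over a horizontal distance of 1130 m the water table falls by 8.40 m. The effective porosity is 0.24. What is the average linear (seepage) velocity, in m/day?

0.768

Convert K: 0.000287 m/s × 86400 = 24.80 m/day.
Hydraulic gradient i = Δh / L = 8.40 / 1130 = 0.007434.
Darcy flux q = K · i = 24.80 × 0.007434 = 0.1843 m/day.
Seepage velocity v = q / n_e = 0.1843 / 0.24 = 0.7680 m/day.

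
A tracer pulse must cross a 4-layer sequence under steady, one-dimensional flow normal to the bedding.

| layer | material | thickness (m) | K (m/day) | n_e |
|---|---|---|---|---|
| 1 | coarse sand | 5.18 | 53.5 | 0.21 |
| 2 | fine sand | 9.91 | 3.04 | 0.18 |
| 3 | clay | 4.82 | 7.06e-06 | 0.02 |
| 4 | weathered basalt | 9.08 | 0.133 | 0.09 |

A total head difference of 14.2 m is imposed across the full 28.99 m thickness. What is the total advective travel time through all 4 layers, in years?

With flow normal to the layers, continuity requires the same specific discharge q through every layer.
Σ(b_i/K_i) = 5.18/53.5 + 9.91/3.04 + 4.82/7.06e-06 + 9.08/0.133 = 6.828e+05 d.
q = Δh / Σ(b_i/K_i) = 14.2 / 6.828e+05 = 2.080e-05 m/day.
In each layer the seepage velocity is v_i = q/n_i, so the layer transit time is t_i = b_i·n_i / q:
  layer 1 (coarse sand): t_1 = 5.18 × 0.21 / 2.080e-05 = 52306 d
  layer 2 (fine sand): t_2 = 9.91 × 0.18 / 2.080e-05 = 85772 d
  layer 3 (clay): t_3 = 4.82 × 0.02 / 2.080e-05 = 4635 d
  layer 4 (weathered basalt): t_4 = 9.08 × 0.09 / 2.080e-05 = 39294 d
Total t = Σ t_i = 1.820e+05 days = 498.3 years.

498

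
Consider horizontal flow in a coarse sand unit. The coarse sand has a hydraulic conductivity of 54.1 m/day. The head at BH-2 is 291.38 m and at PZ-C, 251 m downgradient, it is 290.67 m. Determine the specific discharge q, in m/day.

Hydraulic gradient i = (291.38 − 290.67) / 251 = 0.71 / 251 = 0.002829.
Specific discharge q = K · i = 54.10 × 0.002829 = 0.1530 m/day.

0.153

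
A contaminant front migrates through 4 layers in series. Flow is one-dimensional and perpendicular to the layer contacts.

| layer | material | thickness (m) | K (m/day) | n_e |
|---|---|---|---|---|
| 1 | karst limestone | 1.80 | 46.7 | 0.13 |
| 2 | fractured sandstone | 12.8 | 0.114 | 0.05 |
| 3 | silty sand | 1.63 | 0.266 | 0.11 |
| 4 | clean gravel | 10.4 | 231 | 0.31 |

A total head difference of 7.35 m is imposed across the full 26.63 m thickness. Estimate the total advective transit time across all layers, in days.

69.0

With flow normal to the layers, continuity requires the same specific discharge q through every layer.
Σ(b_i/K_i) = 1.80/46.7 + 12.8/0.114 + 1.63/0.266 + 10.4/231 = 118.5 d.
q = Δh / Σ(b_i/K_i) = 7.35 / 118.5 = 0.06203 m/day.
In each layer the seepage velocity is v_i = q/n_i, so the layer transit time is t_i = b_i·n_i / q:
  layer 1 (karst limestone): t_1 = 1.80 × 0.13 / 0.06203 = 3.772 d
  layer 2 (fractured sandstone): t_2 = 12.8 × 0.05 / 0.06203 = 10.32 d
  layer 3 (silty sand): t_3 = 1.63 × 0.11 / 0.06203 = 2.891 d
  layer 4 (clean gravel): t_4 = 10.4 × 0.31 / 0.06203 = 51.98 d
Total t = Σ t_i = 68.96 days.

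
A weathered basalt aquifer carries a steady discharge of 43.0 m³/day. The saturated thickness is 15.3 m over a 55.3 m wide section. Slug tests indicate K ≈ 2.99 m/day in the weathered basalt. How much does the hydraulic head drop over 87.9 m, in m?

1.49

Cross-sectional area A = 55.3 × 15.3 = 846.1 m².
From Q = K·A·i, i = Q / (K·A) = 43.0 / (2.990 × 846.1) = 0.01700.
Head loss Δh = i · L = 0.01700 × 87.9 = 1.494 m.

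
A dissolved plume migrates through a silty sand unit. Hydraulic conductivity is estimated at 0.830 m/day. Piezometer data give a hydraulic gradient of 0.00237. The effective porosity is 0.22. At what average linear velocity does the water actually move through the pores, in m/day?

0.00894

Hydraulic gradient i = 0.00237.
Darcy flux q = K · i = 0.8300 × 0.002370 = 0.001967 m/day.
Seepage velocity v = q / n_e = 0.001967 / 0.22 = 0.008941 m/day.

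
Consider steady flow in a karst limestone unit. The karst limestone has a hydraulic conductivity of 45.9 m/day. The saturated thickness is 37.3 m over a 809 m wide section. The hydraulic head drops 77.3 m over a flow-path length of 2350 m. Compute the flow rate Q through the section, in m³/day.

45600

Cross-sectional area A = 809 × 37.3 = 30176 m².
Hydraulic gradient i = Δh / L = 77.3 / 2350 = 0.03289.
Darcy's law: Q = K · A · i = 45.90 × 30176 × 0.03289 = 45560 m³/day.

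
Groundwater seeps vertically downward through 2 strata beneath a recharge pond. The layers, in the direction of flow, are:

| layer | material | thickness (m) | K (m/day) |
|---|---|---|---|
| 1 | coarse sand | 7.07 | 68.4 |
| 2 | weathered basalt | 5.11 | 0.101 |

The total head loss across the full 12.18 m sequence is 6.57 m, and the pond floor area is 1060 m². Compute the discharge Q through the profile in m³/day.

137

Flow is perpendicular to layering, so the layers act in series and the equivalent K is the thickness-weighted harmonic mean.
Total thickness L = 7.07 + 5.11 = 12.18 m.
Σ(b_i/K_i) = 7.07/68.4 + 5.11/0.101 = 50.70 d.
K_eq = L / Σ(b_i/K_i) = 12.18 / 50.70 = 0.2402 m/day.
Q = K_eq · A · (Δh/L) = 0.2402 × 1060 × (6.57/12.18) = 137.4 m³/day.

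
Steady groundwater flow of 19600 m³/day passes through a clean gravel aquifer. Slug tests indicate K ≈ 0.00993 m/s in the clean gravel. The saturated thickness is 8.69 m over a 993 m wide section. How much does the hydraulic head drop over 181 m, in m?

0.479

Convert K: 0.00993 m/s × 86400 = 858.0 m/day.
Cross-sectional area A = 993 × 8.69 = 8629 m².
From Q = K·A·i, i = Q / (K·A) = 19600 / (858.0 × 8629) = 0.002647.
Head loss Δh = i · L = 0.002647 × 181 = 0.4792 m.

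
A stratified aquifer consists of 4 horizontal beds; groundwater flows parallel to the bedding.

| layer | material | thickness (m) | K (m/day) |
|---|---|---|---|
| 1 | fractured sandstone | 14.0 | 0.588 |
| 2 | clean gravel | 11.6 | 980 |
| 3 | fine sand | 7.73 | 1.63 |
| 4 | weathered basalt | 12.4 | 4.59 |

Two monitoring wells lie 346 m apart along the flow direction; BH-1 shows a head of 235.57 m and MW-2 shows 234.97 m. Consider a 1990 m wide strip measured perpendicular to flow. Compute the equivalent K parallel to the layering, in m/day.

Flow is parallel to layering, so each bed carries its own Darcy discharge and the transmissivities add.
Σ(K_i·b_i) = 0.588×14.0 + 980×11.6 + 1.63×7.73 + 4.59×12.4 = 11446 m²/day.
Total thickness b = 45.73 m, so K_eq = Σ(K_i·b_i)/b = 250.3 m/day.

250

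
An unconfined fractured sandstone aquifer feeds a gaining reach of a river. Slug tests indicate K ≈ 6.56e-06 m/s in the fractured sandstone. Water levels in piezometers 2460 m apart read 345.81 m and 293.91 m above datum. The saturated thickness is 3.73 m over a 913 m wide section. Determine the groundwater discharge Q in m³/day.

Convert K: 6.56e-06 m/s × 86400 = 0.5668 m/day.
Cross-sectional area A = 913 × 3.73 = 3405 m².
Hydraulic gradient i = (345.81 − 293.91) / 2460 = 51.9 / 2460 = 0.02110.
Darcy's law: Q = K · A · i = 0.5668 × 3405 × 0.02110 = 40.72 m³/day.

40.7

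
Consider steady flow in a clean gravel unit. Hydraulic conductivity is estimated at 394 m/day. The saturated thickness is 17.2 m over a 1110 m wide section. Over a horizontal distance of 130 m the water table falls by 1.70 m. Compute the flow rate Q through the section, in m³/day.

Cross-sectional area A = 1110 × 17.2 = 19092 m².
Hydraulic gradient i = Δh / L = 1.70 / 130 = 0.01308.
Darcy's law: Q = K · A · i = 394.0 × 19092 × 0.01308 = 98368 m³/day.

98400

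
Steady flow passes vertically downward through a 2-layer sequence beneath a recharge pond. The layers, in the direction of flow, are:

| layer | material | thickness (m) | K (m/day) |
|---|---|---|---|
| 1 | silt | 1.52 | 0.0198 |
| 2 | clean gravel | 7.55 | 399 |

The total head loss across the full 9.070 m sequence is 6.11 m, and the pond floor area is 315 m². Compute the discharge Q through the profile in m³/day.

25.1

Flow is perpendicular to layering, so the layers act in series and the equivalent K is the thickness-weighted harmonic mean.
Total thickness L = 1.52 + 7.55 = 9.070 m.
Σ(b_i/K_i) = 1.52/0.0198 + 7.55/399 = 76.79 d.
K_eq = L / Σ(b_i/K_i) = 9.070 / 76.79 = 0.1181 m/day.
Q = K_eq · A · (Δh/L) = 0.1181 × 315 × (6.11/9.070) = 25.06 m³/day.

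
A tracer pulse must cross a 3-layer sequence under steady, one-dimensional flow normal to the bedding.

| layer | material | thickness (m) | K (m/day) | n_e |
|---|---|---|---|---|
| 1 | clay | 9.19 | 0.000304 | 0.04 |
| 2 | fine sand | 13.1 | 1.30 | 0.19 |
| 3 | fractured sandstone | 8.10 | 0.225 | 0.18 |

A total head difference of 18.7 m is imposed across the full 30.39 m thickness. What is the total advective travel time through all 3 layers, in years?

19.1

With flow normal to the layers, continuity requires the same specific discharge q through every layer.
Σ(b_i/K_i) = 9.19/0.000304 + 13.1/1.30 + 8.10/0.225 = 30276 d.
q = Δh / Σ(b_i/K_i) = 18.7 / 30276 = 0.0006176 m/day.
In each layer the seepage velocity is v_i = q/n_i, so the layer transit time is t_i = b_i·n_i / q:
  layer 1 (clay): t_1 = 9.19 × 0.04 / 0.0006176 = 595.2 d
  layer 2 (fine sand): t_2 = 13.1 × 0.19 / 0.0006176 = 4030 d
  layer 3 (fractured sandstone): t_3 = 8.10 × 0.18 / 0.0006176 = 2361 d
Total t = Σ t_i = 6986 days = 19.13 years.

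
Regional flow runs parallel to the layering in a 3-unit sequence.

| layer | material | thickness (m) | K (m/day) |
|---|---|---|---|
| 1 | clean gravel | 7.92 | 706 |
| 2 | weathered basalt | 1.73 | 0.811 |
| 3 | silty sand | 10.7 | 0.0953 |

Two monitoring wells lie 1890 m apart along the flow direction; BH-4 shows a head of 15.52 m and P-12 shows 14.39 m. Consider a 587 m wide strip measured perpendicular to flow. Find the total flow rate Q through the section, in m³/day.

Flow is parallel to layering, so each bed carries its own Darcy discharge and the transmissivities add.
Σ(K_i·b_i) = 706×7.92 + 0.811×1.73 + 0.0953×10.7 = 5594 m²/day.
Hydraulic gradient i = (15.52 − 14.39) / 1890 = 1.13 / 1890 = 0.0005979.
Q = Σ(K_i·b_i) · W · i = 5594 × 587 × 0.0005979 = 1963 m³/day.

1960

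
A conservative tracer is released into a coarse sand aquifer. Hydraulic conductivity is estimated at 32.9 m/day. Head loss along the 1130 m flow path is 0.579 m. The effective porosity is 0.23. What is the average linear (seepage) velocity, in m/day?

0.0733

Hydraulic gradient i = Δh / L = 0.579 / 1130 = 0.0005124.
Darcy flux q = K · i = 32.90 × 0.0005124 = 0.01686 m/day.
Seepage velocity v = q / n_e = 0.01686 / 0.23 = 0.07329 m/day.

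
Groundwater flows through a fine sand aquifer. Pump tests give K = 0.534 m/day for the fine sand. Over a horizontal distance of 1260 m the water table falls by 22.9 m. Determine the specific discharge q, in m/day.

0.00971

Hydraulic gradient i = Δh / L = 22.9 / 1260 = 0.01817.
Specific discharge q = K · i = 0.5340 × 0.01817 = 0.009705 m/day.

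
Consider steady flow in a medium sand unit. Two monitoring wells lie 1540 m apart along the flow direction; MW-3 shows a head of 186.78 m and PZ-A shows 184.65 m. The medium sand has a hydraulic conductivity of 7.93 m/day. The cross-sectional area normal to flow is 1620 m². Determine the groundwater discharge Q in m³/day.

17.8

Hydraulic gradient i = (186.78 − 184.65) / 1540 = 2.13 / 1540 = 0.001383.
Darcy's law: Q = K · A · i = 7.930 × 1620 × 0.001383 = 17.77 m³/day.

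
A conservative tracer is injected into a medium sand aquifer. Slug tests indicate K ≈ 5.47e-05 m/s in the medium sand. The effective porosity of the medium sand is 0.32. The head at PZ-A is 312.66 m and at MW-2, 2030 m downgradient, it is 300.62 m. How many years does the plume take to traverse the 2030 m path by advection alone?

Convert K: 5.47e-05 m/s × 86400 = 4.726 m/day.
Hydraulic gradient i = (312.66 − 300.62) / 2030 = 12.04 / 2030 = 0.005931.
Darcy flux q = K · i = 4.726 × 0.005931 = 0.02803 m/day.
Seepage velocity v = q / n_e = 0.02803 / 0.32 = 0.08760 m/day.
Travel time t = L / v = 2030 / 0.08760 = 23175 days = 63.45 years.

63.4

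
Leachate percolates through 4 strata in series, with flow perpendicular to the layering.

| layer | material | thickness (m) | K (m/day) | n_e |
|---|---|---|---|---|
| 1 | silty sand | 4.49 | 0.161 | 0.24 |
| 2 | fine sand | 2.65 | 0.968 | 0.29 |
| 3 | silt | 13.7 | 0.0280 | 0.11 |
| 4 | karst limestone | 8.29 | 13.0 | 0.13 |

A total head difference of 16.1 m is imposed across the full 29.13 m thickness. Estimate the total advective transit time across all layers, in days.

With flow normal to the layers, continuity requires the same specific discharge q through every layer.
Σ(b_i/K_i) = 4.49/0.161 + 2.65/0.968 + 13.7/0.0280 + 8.29/13.0 = 520.5 d.
q = Δh / Σ(b_i/K_i) = 16.1 / 520.5 = 0.03093 m/day.
In each layer the seepage velocity is v_i = q/n_i, so the layer transit time is t_i = b_i·n_i / q:
  layer 1 (silty sand): t_1 = 4.49 × 0.24 / 0.03093 = 34.84 d
  layer 2 (fine sand): t_2 = 2.65 × 0.29 / 0.03093 = 24.85 d
  layer 3 (silt): t_3 = 13.7 × 0.11 / 0.03093 = 48.72 d
  layer 4 (karst limestone): t_4 = 8.29 × 0.13 / 0.03093 = 34.84 d
Total t = Σ t_i = 143.3 days.

143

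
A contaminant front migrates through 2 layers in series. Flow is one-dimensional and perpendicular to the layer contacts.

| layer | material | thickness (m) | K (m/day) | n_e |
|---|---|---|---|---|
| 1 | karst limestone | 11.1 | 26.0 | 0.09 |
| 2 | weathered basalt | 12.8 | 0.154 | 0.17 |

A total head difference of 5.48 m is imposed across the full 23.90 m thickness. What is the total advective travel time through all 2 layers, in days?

48.4

With flow normal to the layers, continuity requires the same specific discharge q through every layer.
Σ(b_i/K_i) = 11.1/26.0 + 12.8/0.154 = 83.54 d.
q = Δh / Σ(b_i/K_i) = 5.48 / 83.54 = 0.06559 m/day.
In each layer the seepage velocity is v_i = q/n_i, so the layer transit time is t_i = b_i·n_i / q:
  layer 1 (karst limestone): t_1 = 11.1 × 0.09 / 0.06559 = 15.23 d
  layer 2 (weathered basalt): t_2 = 12.8 × 0.17 / 0.06559 = 33.17 d
Total t = Σ t_i = 48.40 days.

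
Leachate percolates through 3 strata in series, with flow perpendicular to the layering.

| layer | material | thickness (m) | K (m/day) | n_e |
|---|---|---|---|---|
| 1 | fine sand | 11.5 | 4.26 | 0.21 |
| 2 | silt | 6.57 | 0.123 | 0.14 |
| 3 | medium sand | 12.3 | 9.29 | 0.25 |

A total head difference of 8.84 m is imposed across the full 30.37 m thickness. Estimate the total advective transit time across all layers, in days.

With flow normal to the layers, continuity requires the same specific discharge q through every layer.
Σ(b_i/K_i) = 11.5/4.26 + 6.57/0.123 + 12.3/9.29 = 57.44 d.
q = Δh / Σ(b_i/K_i) = 8.84 / 57.44 = 0.1539 m/day.
In each layer the seepage velocity is v_i = q/n_i, so the layer transit time is t_i = b_i·n_i / q:
  layer 1 (fine sand): t_1 = 11.5 × 0.21 / 0.1539 = 15.69 d
  layer 2 (silt): t_2 = 6.57 × 0.14 / 0.1539 = 5.976 d
  layer 3 (medium sand): t_3 = 12.3 × 0.25 / 0.1539 = 19.98 d
Total t = Σ t_i = 41.65 days.

41.6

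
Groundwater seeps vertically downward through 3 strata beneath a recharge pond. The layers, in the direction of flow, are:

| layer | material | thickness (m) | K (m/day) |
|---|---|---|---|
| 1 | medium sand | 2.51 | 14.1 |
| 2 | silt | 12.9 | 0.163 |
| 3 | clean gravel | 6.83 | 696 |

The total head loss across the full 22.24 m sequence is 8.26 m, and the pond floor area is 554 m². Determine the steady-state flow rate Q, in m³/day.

Flow is perpendicular to layering, so the layers act in series and the equivalent K is the thickness-weighted harmonic mean.
Total thickness L = 2.51 + 12.9 + 6.83 = 22.24 m.
Σ(b_i/K_i) = 2.51/14.1 + 12.9/0.163 + 6.83/696 = 79.33 d.
K_eq = L / Σ(b_i/K_i) = 22.24 / 79.33 = 0.2804 m/day.
Q = K_eq · A · (Δh/L) = 0.2804 × 554 × (8.26/22.24) = 57.68 m³/day.

57.7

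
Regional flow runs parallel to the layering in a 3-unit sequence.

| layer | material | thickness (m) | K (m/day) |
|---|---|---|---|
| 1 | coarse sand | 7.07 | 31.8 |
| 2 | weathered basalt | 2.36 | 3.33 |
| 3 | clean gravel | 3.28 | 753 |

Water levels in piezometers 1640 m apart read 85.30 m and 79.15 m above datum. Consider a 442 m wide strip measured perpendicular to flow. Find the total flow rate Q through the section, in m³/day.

Flow is parallel to layering, so each bed carries its own Darcy discharge and the transmissivities add.
Σ(K_i·b_i) = 31.8×7.07 + 3.33×2.36 + 753×3.28 = 2703 m²/day.
Hydraulic gradient i = (85.30 − 79.15) / 1640 = 6.15 / 1640 = 0.003750.
Q = Σ(K_i·b_i) · W · i = 2703 × 442 × 0.003750 = 4479 m³/day.

4480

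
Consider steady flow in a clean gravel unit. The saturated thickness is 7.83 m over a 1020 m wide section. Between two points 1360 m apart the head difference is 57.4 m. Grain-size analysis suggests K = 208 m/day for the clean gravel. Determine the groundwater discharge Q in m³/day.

70100

Cross-sectional area A = 1020 × 7.83 = 7987 m².
Hydraulic gradient i = Δh / L = 57.4 / 1360 = 0.04221.
Darcy's law: Q = K · A · i = 208.0 × 7987 × 0.04221 = 70113 m³/day.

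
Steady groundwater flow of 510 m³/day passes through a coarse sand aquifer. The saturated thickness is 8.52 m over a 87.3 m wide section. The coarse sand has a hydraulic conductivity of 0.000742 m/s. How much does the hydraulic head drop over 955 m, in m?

10.2

Convert K: 0.000742 m/s × 86400 = 64.11 m/day.
Cross-sectional area A = 87.3 × 8.52 = 743.8 m².
From Q = K·A·i, i = Q / (K·A) = 510 / (64.11 × 743.8) = 0.01070.
Head loss Δh = i · L = 0.01070 × 955 = 10.21 m.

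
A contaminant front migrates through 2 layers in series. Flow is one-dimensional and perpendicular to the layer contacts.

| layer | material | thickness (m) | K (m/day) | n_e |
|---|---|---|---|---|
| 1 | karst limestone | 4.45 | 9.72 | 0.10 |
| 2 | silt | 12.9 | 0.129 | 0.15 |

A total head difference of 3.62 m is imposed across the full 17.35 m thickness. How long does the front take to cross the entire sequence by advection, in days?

With flow normal to the layers, continuity requires the same specific discharge q through every layer.
Σ(b_i/K_i) = 4.45/9.72 + 12.9/0.129 = 100.5 d.
q = Δh / Σ(b_i/K_i) = 3.62 / 100.5 = 0.03604 m/day.
In each layer the seepage velocity is v_i = q/n_i, so the layer transit time is t_i = b_i·n_i / q:
  layer 1 (karst limestone): t_1 = 4.45 × 0.10 / 0.03604 = 12.35 d
  layer 2 (silt): t_2 = 12.9 × 0.15 / 0.03604 = 53.70 d
Total t = Σ t_i = 66.05 days.

66.0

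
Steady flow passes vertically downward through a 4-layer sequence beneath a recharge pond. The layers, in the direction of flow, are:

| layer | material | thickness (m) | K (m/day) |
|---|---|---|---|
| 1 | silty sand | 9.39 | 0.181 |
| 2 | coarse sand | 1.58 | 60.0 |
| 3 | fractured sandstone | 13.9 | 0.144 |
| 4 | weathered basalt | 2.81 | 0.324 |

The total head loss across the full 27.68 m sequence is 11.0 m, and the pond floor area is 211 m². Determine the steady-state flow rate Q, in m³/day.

14.8

Flow is perpendicular to layering, so the layers act in series and the equivalent K is the thickness-weighted harmonic mean.
Total thickness L = 9.39 + 1.58 + 13.9 + 2.81 = 27.68 m.
Σ(b_i/K_i) = 9.39/0.181 + 1.58/60.0 + 13.9/0.144 + 2.81/0.324 = 157.1 d.
K_eq = L / Σ(b_i/K_i) = 27.68 / 157.1 = 0.1762 m/day.
Q = K_eq · A · (Δh/L) = 0.1762 × 211 × (11.0/27.68) = 14.77 m³/day.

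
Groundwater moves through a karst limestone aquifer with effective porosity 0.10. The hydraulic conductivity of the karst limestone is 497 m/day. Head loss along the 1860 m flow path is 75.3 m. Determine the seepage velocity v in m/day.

201

Hydraulic gradient i = Δh / L = 75.3 / 1860 = 0.04048.
Darcy flux q = K · i = 497.0 × 0.04048 = 20.12 m/day.
Seepage velocity v = q / n_e = 20.12 / 0.10 = 201.2 m/day.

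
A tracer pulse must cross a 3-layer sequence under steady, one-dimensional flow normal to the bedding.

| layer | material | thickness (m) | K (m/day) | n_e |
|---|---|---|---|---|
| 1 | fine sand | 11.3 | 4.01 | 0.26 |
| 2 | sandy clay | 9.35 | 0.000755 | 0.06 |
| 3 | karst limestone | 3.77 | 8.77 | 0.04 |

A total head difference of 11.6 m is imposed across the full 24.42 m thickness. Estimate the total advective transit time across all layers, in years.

10.7

With flow normal to the layers, continuity requires the same specific discharge q through every layer.
Σ(b_i/K_i) = 11.3/4.01 + 9.35/0.000755 + 3.77/8.77 = 12387 d.
q = Δh / Σ(b_i/K_i) = 11.6 / 12387 = 0.0009364 m/day.
In each layer the seepage velocity is v_i = q/n_i, so the layer transit time is t_i = b_i·n_i / q:
  layer 1 (fine sand): t_1 = 11.3 × 0.26 / 0.0009364 = 3137 d
  layer 2 (sandy clay): t_2 = 9.35 × 0.06 / 0.0009364 = 599.1 d
  layer 3 (karst limestone): t_3 = 3.77 × 0.04 / 0.0009364 = 161.0 d
Total t = Σ t_i = 3898 days = 10.67 years.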